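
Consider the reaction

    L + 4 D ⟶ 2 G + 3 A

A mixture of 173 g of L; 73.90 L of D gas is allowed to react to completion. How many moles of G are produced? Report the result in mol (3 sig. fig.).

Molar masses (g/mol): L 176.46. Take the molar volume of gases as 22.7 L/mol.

1.63 mol

n(L) = 173.0 / 176.46 = 0.9804 mol
n(D) = 73.90 / 22.7 = 3.256 mol
n/ν → L: 0.9804, D: 0.8140; D is limiting.
n(G) = (2/4) × 3.256 = 1.628 mol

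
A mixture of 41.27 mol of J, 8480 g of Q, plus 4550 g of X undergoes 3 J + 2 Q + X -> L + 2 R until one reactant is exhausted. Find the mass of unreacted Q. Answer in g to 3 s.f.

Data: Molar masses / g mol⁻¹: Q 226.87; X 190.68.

n(J) = 41.27 mol
n(Q) = 8480 / 226.87 = 37.38 mol
n(X) = 4550 / 190.68 = 23.86 mol
n/ν for J = 41.27/3 = 13.76
n/ν for Q = 37.38/2 = 18.69
n/ν for X = 23.86/1 = 23.86
Smallest n/ν is J → limiting reagent.
Q consumed = (2/3) × 41.27 = 27.51 mol
Q remaining = 37.38 − 27.51 = 9.870 mol
mass = 9.870 × 226.87 = 2239 g

2240 g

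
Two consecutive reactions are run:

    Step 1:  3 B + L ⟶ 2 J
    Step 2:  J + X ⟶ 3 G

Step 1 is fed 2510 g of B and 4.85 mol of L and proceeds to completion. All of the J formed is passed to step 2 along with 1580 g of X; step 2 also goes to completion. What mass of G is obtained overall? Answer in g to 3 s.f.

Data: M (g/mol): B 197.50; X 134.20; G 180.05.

Step 1:
n(B) = 2510 / 197.50 = 12.71 mol
n(L) = 4.850 mol
n/ν → B: 4.237, L: 4.850; B is limiting.
n(J) produced = (2/3) × 12.71 = 8.473 mol
Step 2:
n(J) available = 8.473 mol
n(X) = 1580 / 134.20 = 11.77 mol
n/ν → J: 8.473, X: 11.77; J is limiting.
n(G) = (3/1) × 8.473 = 25.42 mol
mass = 25.42 × 180.05 = 4577 g

4580 g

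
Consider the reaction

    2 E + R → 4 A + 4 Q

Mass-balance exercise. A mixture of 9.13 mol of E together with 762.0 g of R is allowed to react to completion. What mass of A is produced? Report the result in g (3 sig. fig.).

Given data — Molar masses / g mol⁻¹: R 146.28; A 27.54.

n(E) = 9.130 mol
n(R) = 762.0 / 146.28 = 5.209 mol
n/ν for E = 9.130/2 = 4.565
n/ν for R = 5.209/1 = 5.209
Smallest n/ν is E → limiting reagent.
n(A) = (4/2) × 9.130 = 18.26 mol
mass = 18.26 × 27.54 = 502.9 g

503 g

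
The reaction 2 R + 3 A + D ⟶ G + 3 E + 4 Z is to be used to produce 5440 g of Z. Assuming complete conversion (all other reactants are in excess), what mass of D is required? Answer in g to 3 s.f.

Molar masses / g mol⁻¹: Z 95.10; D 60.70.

n(Z) = 5440 / 95.10 = 57.20 mol
n(D) = (1/4) × 57.20 = 14.30 mol
mass = 14.30 × 60.70 = 868.0 g

868 g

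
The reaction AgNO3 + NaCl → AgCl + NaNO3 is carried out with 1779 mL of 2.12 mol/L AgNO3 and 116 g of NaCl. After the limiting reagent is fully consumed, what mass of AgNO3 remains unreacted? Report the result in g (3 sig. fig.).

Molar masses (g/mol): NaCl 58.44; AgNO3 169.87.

n(AgNO3) = 2.12 × 1779/1000 = 3.771 mol
n(NaCl) = 116.0 / 58.44 = 1.985 mol
n/ν for AgNO3 = 3.771/1 = 3.771
n/ν for NaCl = 1.985/1 = 1.985
Smallest n/ν is NaCl → limiting reagent.
AgNO3 consumed = (1/1) × 1.985 = 1.985 mol
AgNO3 remaining = 3.771 − 1.985 = 1.786 mol
mass = 1.786 × 169.87 = 303.4 g

303 g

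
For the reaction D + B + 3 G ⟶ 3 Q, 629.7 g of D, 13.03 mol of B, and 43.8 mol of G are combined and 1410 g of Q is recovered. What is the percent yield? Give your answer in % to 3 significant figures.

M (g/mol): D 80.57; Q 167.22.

36.0 %

n(D) = 629.7 / 80.57 = 7.816 mol
n(B) = 13.03 mol
n(G) = 43.80 mol
n/ν → D: 7.816, B: 13.03, G: 14.60; D is limiting.
theoretical n(Q) = (3/1) × 7.816 = 23.45 mol → 3921 g
% yield = 1410 / 3921 × 100 = 35.96 %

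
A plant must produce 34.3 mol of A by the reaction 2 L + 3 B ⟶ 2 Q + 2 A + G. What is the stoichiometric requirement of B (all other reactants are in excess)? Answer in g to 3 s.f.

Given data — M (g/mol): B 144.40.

n(A) = 34.30 mol
n(B) = (3/2) × 34.30 = 51.45 mol
mass = 51.45 × 144.40 = 7429 g

7430 g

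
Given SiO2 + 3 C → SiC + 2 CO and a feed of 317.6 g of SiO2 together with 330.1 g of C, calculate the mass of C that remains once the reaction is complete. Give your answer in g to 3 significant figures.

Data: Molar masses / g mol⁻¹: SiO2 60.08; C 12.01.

n(SiO2) = 317.6 / 60.08 = 5.286 mol
n(C) = 330.1 / 12.01 = 27.49 mol
n/ν for SiO2 = 5.286/1 = 5.286
n/ν for C = 27.49/3 = 9.163
Smallest n/ν is SiO2 → limiting reagent.
C consumed = (3/1) × 5.286 = 15.86 mol
C remaining = 27.49 − 15.86 = 11.63 mol
mass = 11.63 × 12.01 = 139.7 g

140 g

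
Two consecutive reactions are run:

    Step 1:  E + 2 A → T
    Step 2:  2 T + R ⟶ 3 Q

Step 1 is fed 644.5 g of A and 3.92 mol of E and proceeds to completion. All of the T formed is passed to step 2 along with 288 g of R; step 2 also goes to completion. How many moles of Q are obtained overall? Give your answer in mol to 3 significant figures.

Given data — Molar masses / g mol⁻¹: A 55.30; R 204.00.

4.24 mol

Step 1:
n(A) = 644.5 / 55.30 = 11.65 mol
n(E) = 3.920 mol
n/ν → A: 5.825, E: 3.920; E is limiting.
n(T) produced = (1/1) × 3.920 = 3.920 mol
Step 2:
n(T) available = 3.920 mol
n(R) = 288.0 / 204.00 = 1.412 mol
n/ν → T: 1.960, R: 1.412; R is limiting.
n(Q) = (3/1) × 1.412 = 4.236 mol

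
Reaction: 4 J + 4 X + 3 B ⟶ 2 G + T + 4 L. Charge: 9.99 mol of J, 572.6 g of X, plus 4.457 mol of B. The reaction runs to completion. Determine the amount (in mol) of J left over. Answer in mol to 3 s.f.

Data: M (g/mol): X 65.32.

n(J) = 9.990 mol
n(X) = 572.6 / 65.32 = 8.766 mol
n(B) = 4.457 mol
n/ν for J = 9.990/4 = 2.498
n/ν for X = 8.766/4 = 2.192
n/ν for B = 4.457/3 = 1.486
Smallest n/ν is B → limiting reagent.
J consumed = (4/3) × 4.457 = 5.943 mol
J remaining = 9.990 − 5.943 = 4.047 mol

4.05 mol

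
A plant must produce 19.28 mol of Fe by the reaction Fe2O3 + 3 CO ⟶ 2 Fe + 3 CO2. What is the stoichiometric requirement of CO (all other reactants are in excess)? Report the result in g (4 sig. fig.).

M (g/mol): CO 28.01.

810.0 g

n(Fe) = 19.28 mol
n(CO) = (3/2) × 19.28 = 28.92 mol
mass = 28.92 × 28.01 = 810.0 g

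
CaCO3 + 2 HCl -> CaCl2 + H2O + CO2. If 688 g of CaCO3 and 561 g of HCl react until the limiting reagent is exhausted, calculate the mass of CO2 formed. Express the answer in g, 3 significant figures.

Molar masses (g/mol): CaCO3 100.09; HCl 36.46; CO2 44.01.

n(CaCO3) = 688.0 / 100.09 = 6.874 mol
n(HCl) = 561.0 / 36.46 = 15.39 mol
n/ν for CaCO3 = 6.874/1 = 6.874
n/ν for HCl = 15.39/2 = 7.695
Smallest n/ν is CaCO3 → limiting reagent.
n(CO2) = (1/1) × 6.874 = 6.874 mol
mass = 6.874 × 44.01 = 302.5 g

303 g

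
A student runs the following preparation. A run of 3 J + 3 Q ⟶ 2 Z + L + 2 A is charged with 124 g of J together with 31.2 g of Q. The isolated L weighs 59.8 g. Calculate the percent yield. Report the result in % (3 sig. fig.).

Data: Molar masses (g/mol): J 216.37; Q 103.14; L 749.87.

79.1 %

n(J) = 124.0 / 216.37 = 0.5731 mol
n(Q) = 31.20 / 103.14 = 0.3025 mol
n/ν for J = 0.5731/3 = 0.1910
n/ν for Q = 0.3025/3 = 0.1008
Smallest n/ν is Q → limiting reagent.
theoretical n(L) = (1/3) × 0.3025 = 0.1008 mol → 75.59 g
% yield = 59.8 / 75.59 × 100 = 79.11 %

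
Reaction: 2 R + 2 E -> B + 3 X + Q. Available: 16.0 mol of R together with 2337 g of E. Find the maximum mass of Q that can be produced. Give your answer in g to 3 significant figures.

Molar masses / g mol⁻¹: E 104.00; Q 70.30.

n(R) = 16.00 mol
n(E) = 2337 / 104.00 = 22.47 mol
n/ν for R = 16.00/2 = 8.000
n/ν for E = 22.47/2 = 11.24
Smallest n/ν is R → limiting reagent.
n(Q) = (1/2) × 16.00 = 8.000 mol
mass = 8.000 × 70.30 = 562.4 g

562 g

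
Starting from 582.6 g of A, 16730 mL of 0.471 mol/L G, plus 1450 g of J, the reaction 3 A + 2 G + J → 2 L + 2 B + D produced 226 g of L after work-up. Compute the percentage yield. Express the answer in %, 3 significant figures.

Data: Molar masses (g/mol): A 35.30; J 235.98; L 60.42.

n(A) = 582.6 / 35.30 = 16.50 mol
n(G) = 0.471 × 16730/1000 = 7.880 mol
n(J) = 1450 / 235.98 = 6.145 mol
n/ν → A: 5.500, G: 3.940, J: 6.145; G is limiting.
theoretical n(L) = (2/2) × 7.880 = 7.880 mol → 476.1 g
% yield = 226 / 476.1 × 100 = 47.47 %

47.5 %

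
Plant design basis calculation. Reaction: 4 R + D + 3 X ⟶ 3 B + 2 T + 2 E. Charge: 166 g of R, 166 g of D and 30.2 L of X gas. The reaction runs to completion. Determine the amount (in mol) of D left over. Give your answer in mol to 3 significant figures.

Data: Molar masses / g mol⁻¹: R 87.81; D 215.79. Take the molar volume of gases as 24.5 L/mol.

0.358 mol

n(R) = 166.0 / 87.81 = 1.890 mol
n(D) = 166.0 / 215.79 = 0.7693 mol
n(X) = 30.20 / 24.5 = 1.233 mol
n/ν for R = 1.890/4 = 0.4725
n/ν for D = 0.7693/1 = 0.7693
n/ν for X = 1.233/3 = 0.4110
Smallest n/ν is X → limiting reagent.
D consumed = (1/3) × 1.233 = 0.4110 mol
D remaining = 0.7693 − 0.4110 = 0.3583 mol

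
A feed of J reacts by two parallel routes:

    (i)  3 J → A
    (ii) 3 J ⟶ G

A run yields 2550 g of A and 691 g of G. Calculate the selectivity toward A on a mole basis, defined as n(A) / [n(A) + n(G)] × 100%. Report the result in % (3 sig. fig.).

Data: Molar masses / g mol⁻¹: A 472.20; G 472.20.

n(A) = 2550 / 472.20 = 5.400 mol
n(G) = 691 / 472.20 = 1.463 mol
selectivity = 5.400/(5.400+1.463) × 100 = 78.68 %

78.7 %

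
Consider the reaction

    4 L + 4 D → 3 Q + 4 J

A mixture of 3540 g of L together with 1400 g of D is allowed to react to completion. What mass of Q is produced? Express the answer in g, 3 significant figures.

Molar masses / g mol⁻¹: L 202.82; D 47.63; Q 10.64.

n(L) = 3540 / 202.82 = 17.45 mol
n(D) = 1400 / 47.63 = 29.39 mol
n/ν → L: 4.363, D: 7.348; L is limiting.
n(Q) = (3/4) × 17.45 = 13.09 mol
mass = 13.09 × 10.64 = 139.3 g

139 g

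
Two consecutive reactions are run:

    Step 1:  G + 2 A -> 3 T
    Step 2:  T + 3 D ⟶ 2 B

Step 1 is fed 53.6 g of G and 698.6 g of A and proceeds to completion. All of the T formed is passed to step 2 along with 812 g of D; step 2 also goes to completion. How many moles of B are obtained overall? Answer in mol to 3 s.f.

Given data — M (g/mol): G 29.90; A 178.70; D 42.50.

Step 1:
n(G) = 53.60 / 29.90 = 1.793 mol
n(A) = 698.6 / 178.70 = 3.909 mol
n/ν for G = 1.793/1 = 1.793
n/ν for A = 3.909/2 = 1.955
Smallest n/ν is G → limiting reagent.
n(T) produced = (3/1) × 1.793 = 5.379 mol
Step 2:
n(T) available = 5.379 mol
n(D) = 812.0 / 42.50 = 19.11 mol
n/ν for T = 5.379/1 = 5.379
n/ν for D = 19.11/3 = 6.370
Smallest n/ν is T → limiting reagent.
n(B) = (2/1) × 5.379 = 10.76 mol

10.8 mol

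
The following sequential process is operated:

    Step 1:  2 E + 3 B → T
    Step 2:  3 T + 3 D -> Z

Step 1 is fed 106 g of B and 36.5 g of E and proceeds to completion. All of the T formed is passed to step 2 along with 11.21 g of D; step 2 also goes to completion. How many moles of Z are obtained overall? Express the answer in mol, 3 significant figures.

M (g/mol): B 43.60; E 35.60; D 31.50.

Step 1:
n(B) = 106.0 / 43.60 = 2.431 mol
n(E) = 36.50 / 35.60 = 1.025 mol
n/ν for B = 2.431/3 = 0.8103
n/ν for E = 1.025/2 = 0.5125
Smallest n/ν is E → limiting reagent.
n(T) produced = (1/2) × 1.025 = 0.5125 mol
Step 2:
n(T) available = 0.5125 mol
n(D) = 11.21 / 31.50 = 0.3559 mol
n/ν for T = 0.5125/3 = 0.1708
n/ν for D = 0.3559/3 = 0.1186
Smallest n/ν is D → limiting reagent.
n(Z) = (1/3) × 0.3559 = 0.1186 mol

0.119 mol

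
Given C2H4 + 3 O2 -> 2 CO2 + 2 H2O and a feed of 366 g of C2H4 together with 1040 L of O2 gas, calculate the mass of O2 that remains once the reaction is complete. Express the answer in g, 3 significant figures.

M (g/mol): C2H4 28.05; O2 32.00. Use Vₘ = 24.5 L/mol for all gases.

106 g

n(C2H4) = 366.0 / 28.05 = 13.05 mol
n(O2) = 1040 / 24.5 = 42.45 mol
n/ν for C2H4 = 13.05/1 = 13.05
n/ν for O2 = 42.45/3 = 14.15
Smallest n/ν is C2H4 → limiting reagent.
O2 consumed = (3/1) × 13.05 = 39.15 mol
O2 remaining = 42.45 − 39.15 = 3.300 mol
mass = 3.300 × 32.00 = 105.6 g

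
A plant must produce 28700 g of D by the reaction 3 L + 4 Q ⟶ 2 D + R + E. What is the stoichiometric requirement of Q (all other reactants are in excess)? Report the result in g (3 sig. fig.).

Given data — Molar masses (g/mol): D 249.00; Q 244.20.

56300 g

n(D) = 28700 / 249.00 = 115.3 mol
n(Q) = (4/2) × 115.3 = 230.6 mol
mass = 230.6 × 244.20 = 56310 g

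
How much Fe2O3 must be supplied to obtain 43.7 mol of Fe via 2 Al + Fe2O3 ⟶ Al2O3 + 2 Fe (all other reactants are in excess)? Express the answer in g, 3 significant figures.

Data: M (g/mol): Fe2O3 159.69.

n(Fe) = 43.70 mol
n(Fe2O3) = (1/2) × 43.70 = 21.85 mol
mass = 21.85 × 159.69 = 3489 g

3490 g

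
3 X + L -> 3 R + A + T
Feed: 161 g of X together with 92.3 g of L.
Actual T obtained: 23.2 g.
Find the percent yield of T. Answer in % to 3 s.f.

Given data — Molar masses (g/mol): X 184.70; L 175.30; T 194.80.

n(X) = 161.0 / 184.70 = 0.8717 mol
n(L) = 92.30 / 175.30 = 0.5265 mol
n/ν for X = 0.8717/3 = 0.2906
n/ν for L = 0.5265/1 = 0.5265
Smallest n/ν is X → limiting reagent.
theoretical n(T) = (1/3) × 0.8717 = 0.2906 mol → 56.61 g
% yield = 23.2 / 56.61 × 100 = 40.98 %

41.0 %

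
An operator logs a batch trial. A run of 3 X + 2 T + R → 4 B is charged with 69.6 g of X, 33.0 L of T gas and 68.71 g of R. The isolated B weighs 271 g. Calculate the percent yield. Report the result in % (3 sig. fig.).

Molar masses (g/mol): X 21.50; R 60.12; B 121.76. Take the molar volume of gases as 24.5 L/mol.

n(X) = 69.60 / 21.50 = 3.237 mol
n(T) = 33.00 / 24.5 = 1.347 mol
n(R) = 68.71 / 60.12 = 1.143 mol
n/ν for X = 3.237/3 = 1.079
n/ν for T = 1.347/2 = 0.6735
n/ν for R = 1.143/1 = 1.143
Smallest n/ν is T → limiting reagent.
theoretical n(B) = (4/2) × 1.347 = 2.694 mol → 328.0 g
% yield = 271 / 328.0 × 100 = 82.62 %

82.6 %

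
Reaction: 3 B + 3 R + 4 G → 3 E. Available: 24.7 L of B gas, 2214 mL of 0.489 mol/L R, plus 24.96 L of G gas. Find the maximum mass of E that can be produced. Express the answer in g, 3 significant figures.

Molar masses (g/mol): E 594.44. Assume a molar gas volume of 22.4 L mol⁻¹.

497 g

n(B) = 24.70 / 22.4 = 1.103 mol
n(R) = 0.489 × 2214/1000 = 1.083 mol
n(G) = 24.96 / 22.4 = 1.114 mol
n/ν for B = 1.103/3 = 0.3677
n/ν for R = 1.083/3 = 0.3610
n/ν for G = 1.114/4 = 0.2785
Smallest n/ν is G → limiting reagent.
n(E) = (3/4) × 1.114 = 0.8355 mol
mass = 0.8355 × 594.44 = 496.7 g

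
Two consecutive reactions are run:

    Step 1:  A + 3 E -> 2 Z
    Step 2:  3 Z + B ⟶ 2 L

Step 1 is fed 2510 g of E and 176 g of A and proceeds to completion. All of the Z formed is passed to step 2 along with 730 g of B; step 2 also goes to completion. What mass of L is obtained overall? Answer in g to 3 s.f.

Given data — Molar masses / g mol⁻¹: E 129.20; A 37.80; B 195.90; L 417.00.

2590 g

Step 1:
n(E) = 2510 / 129.20 = 19.43 mol
n(A) = 176.0 / 37.80 = 4.656 mol
n/ν → E: 6.477, A: 4.656; A is limiting.
n(Z) produced = (2/1) × 4.656 = 9.312 mol
Step 2:
n(Z) available = 9.312 mol
n(B) = 730.0 / 195.90 = 3.726 mol
n/ν → Z: 3.104, B: 3.726; Z is limiting.
n(L) = (2/3) × 9.312 = 6.208 mol
mass = 6.208 × 417.00 = 2589 g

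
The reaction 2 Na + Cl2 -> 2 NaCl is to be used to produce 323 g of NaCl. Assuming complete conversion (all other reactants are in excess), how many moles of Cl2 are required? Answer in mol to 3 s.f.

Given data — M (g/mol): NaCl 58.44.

n(NaCl) = 323 / 58.44 = 5.527 mol
n(Cl2) = (1/2) × 5.527 = 2.764 mol

2.76 mol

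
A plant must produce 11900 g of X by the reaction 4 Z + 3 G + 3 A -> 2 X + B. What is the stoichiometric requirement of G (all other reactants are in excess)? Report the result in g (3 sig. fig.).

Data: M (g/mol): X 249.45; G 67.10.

n(X) = 11900 / 249.45 = 47.70 mol
n(G) = (3/2) × 47.70 = 71.55 mol
mass = 71.55 × 67.10 = 4801 g

4800 g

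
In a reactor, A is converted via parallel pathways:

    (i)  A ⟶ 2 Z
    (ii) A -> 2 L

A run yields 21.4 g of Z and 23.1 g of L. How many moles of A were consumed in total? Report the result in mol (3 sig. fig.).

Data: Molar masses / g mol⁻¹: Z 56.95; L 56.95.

n(Z) = 21.4 / 56.95 = 0.3758 mol
n(L) = 23.1 / 56.95 = 0.4056 mol
n(A) via (i) = (1/2)×0.3758 = 0.1879 mol
n(A) via (ii) = (1/2)×0.4056 = 0.2028 mol
total n(A) = 0.1879 + 0.2028 = 0.3907 mol

0.391 mol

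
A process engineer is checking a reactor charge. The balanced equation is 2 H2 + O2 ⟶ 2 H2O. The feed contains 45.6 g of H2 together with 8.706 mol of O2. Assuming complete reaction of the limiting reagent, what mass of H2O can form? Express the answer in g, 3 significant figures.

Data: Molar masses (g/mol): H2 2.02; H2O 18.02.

n(H2) = 45.60 / 2.02 = 22.57 mol
n(O2) = 8.706 mol
n/ν for H2 = 22.57/2 = 11.29
n/ν for O2 = 8.706/1 = 8.706
Smallest n/ν is O2 → limiting reagent.
n(H2O) = (2/1) × 8.706 = 17.41 mol
mass = 17.41 × 18.02 = 313.7 g

314 g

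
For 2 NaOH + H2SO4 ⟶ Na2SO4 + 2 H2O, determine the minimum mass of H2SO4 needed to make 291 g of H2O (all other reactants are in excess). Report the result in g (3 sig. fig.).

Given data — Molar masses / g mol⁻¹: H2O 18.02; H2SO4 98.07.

n(H2O) = 291 / 18.02 = 16.15 mol
n(H2SO4) = (1/2) × 16.15 = 8.075 mol
mass = 8.075 × 98.07 = 791.9 g

792 g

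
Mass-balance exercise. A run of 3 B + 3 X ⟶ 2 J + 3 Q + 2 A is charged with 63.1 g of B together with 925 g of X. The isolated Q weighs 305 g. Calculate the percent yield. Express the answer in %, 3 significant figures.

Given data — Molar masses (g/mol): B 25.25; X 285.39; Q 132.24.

92.3 %

n(B) = 63.10 / 25.25 = 2.499 mol
n(X) = 925.0 / 285.39 = 3.241 mol
n/ν → B: 0.8330, X: 1.080; B is limiting.
theoretical n(Q) = (3/3) × 2.499 = 2.499 mol → 330.5 g
% yield = 305 / 330.5 × 100 = 92.28 %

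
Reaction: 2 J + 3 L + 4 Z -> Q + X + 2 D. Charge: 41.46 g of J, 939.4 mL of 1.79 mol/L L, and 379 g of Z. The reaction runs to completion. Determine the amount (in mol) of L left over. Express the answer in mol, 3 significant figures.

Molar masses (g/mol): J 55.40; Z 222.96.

n(J) = 41.46 / 55.40 = 0.7484 mol
n(L) = 1.79 × 939.4/1000 = 1.682 mol
n(Z) = 379.0 / 222.96 = 1.700 mol
n/ν for J = 0.7484/2 = 0.3742
n/ν for L = 1.682/3 = 0.5607
n/ν for Z = 1.700/4 = 0.4250
Smallest n/ν is J → limiting reagent.
L consumed = (3/2) × 0.7484 = 1.123 mol
L remaining = 1.682 − 1.123 = 0.5590 mol

0.559 mol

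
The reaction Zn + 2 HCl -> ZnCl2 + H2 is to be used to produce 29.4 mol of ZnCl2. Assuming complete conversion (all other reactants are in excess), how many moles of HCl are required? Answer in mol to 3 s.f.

58.8 mol

n(ZnCl2) = 29.40 mol
n(HCl) = (2/1) × 29.40 = 58.80 mol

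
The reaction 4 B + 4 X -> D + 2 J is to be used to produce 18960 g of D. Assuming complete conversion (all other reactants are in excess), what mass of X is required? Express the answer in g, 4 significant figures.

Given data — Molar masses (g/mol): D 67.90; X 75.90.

84780 g

n(D) = 18960 / 67.90 = 279.2 mol
n(X) = (4/1) × 279.2 = 1117 mol
mass = 1117 × 75.90 = 84780 g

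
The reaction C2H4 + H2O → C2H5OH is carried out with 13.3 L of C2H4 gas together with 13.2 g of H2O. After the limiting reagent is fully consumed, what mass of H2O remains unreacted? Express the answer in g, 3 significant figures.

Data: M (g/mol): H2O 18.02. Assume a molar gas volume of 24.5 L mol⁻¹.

3.42 g

n(C2H4) = 13.30 / 24.5 = 0.5429 mol
n(H2O) = 13.20 / 18.02 = 0.7325 mol
n/ν for C2H4 = 0.5429/1 = 0.5429
n/ν for H2O = 0.7325/1 = 0.7325
Smallest n/ν is C2H4 → limiting reagent.
H2O consumed = (1/1) × 0.5429 = 0.5429 mol
H2O remaining = 0.7325 − 0.5429 = 0.1896 mol
mass = 0.1896 × 18.02 = 3.417 g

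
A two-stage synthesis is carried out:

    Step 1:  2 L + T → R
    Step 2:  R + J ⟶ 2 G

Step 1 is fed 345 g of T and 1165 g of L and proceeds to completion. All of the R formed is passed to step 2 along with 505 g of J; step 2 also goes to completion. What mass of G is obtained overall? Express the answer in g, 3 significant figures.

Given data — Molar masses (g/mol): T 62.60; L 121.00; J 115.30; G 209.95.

1840 g

Step 1:
n(T) = 345.0 / 62.60 = 5.511 mol
n(L) = 1165 / 121.00 = 9.628 mol
n/ν → T: 5.511, L: 4.814; L is limiting.
n(R) produced = (1/2) × 9.628 = 4.814 mol
Step 2:
n(R) available = 4.814 mol
n(J) = 505.0 / 115.30 = 4.380 mol
n/ν → R: 4.814, J: 4.380; J is limiting.
n(G) = (2/1) × 4.380 = 8.760 mol
mass = 8.760 × 209.95 = 1839 g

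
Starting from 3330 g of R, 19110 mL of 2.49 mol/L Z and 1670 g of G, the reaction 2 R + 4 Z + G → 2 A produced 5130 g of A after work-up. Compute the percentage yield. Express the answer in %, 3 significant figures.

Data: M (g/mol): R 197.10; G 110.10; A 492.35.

n(R) = 3330 / 197.10 = 16.89 mol
n(Z) = 2.49 × 19110/1000 = 47.58 mol
n(G) = 1670 / 110.10 = 15.17 mol
n/ν → R: 8.445, Z: 11.90, G: 15.17; R is limiting.
theoretical n(A) = (2/2) × 16.89 = 16.89 mol → 8316 g
% yield = 5130 / 8316 × 100 = 61.69 %

61.7 %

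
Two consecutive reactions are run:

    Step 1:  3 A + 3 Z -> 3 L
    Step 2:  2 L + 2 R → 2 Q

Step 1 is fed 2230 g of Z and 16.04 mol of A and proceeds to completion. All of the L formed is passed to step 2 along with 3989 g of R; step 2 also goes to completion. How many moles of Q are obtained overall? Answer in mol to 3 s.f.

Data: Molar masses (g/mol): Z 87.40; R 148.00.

Step 1:
n(Z) = 2230 / 87.40 = 25.51 mol
n(A) = 16.04 mol
n/ν for Z = 25.51/3 = 8.503
n/ν for A = 16.04/3 = 5.347
Smallest n/ν is A → limiting reagent.
n(L) produced = (3/3) × 16.04 = 16.04 mol
Step 2:
n(L) available = 16.04 mol
n(R) = 3989 / 148.00 = 26.95 mol
n/ν for L = 16.04/2 = 8.020
n/ν for R = 26.95/2 = 13.48
Smallest n/ν is L → limiting reagent.
n(Q) = (2/2) × 16.04 = 16.04 mol

16.0 mol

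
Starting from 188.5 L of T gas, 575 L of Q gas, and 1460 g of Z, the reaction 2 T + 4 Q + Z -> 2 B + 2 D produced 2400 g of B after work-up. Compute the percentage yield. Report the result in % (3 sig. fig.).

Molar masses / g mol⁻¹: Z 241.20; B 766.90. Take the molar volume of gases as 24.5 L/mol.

n(T) = 188.5 / 24.5 = 7.694 mol
n(Q) = 575.0 / 24.5 = 23.47 mol
n(Z) = 1460 / 241.20 = 6.053 mol
n/ν → T: 3.847, Q: 5.868, Z: 6.053; T is limiting.
theoretical n(B) = (2/2) × 7.694 = 7.694 mol → 5901 g
% yield = 2400 / 5901 × 100 = 40.67 %

40.7 %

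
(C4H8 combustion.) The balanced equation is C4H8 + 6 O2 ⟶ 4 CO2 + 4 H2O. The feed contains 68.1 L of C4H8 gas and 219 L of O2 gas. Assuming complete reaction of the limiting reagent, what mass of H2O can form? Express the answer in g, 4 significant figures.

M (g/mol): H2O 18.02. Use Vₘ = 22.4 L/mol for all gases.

n(C4H8) = 68.10 / 22.4 = 3.040 mol
n(O2) = 219.0 / 22.4 = 9.777 mol
n/ν for C4H8 = 3.040/1 = 3.040
n/ν for O2 = 9.777/6 = 1.630
Smallest n/ν is O2 → limiting reagent.
n(H2O) = (4/6) × 9.777 = 6.518 mol
mass = 6.518 × 18.02 = 117.5 g

117.5 g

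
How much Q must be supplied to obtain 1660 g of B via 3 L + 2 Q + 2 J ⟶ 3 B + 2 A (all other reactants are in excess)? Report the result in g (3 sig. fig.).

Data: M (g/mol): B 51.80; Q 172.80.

3690 g

n(B) = 1660 / 51.80 = 32.05 mol
n(Q) = (2/3) × 32.05 = 21.37 mol
mass = 21.37 × 172.80 = 3693 g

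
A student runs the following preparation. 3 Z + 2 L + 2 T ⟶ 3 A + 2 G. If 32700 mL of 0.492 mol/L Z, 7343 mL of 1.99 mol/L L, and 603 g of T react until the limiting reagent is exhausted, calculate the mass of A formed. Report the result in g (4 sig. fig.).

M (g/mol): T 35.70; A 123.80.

n(Z) = 0.492 × 32700/1000 = 16.09 mol
n(L) = 1.99 × 7343/1000 = 14.61 mol
n(T) = 603.0 / 35.70 = 16.89 mol
n/ν for Z = 16.09/3 = 5.363
n/ν for L = 14.61/2 = 7.305
n/ν for T = 16.89/2 = 8.445
Smallest n/ν is Z → limiting reagent.
n(A) = (3/3) × 16.09 = 16.09 mol
mass = 16.09 × 123.80 = 1992 g

1992 g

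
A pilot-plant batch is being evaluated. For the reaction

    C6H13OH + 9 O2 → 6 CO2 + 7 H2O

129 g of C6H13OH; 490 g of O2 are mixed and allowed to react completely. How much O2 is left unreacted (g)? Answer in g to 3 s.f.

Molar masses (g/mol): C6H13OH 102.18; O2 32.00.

126 g

n(C6H13OH) = 129.0 / 102.18 = 1.262 mol
n(O2) = 490.0 / 32.00 = 15.31 mol
n/ν for C6H13OH = 1.262/1 = 1.262
n/ν for O2 = 15.31/9 = 1.701
Smallest n/ν is C6H13OH → limiting reagent.
O2 consumed = (9/1) × 1.262 = 11.36 mol
O2 remaining = 15.31 − 11.36 = 3.950 mol
mass = 3.950 × 32.00 = 126.4 g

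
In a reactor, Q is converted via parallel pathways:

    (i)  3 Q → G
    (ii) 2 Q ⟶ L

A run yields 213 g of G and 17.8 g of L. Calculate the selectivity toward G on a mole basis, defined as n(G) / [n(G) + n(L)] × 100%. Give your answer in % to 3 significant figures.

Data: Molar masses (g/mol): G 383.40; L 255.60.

88.9 %

n(G) = 213 / 383.40 = 0.5556 mol
n(L) = 17.8 / 255.60 = 0.06964 mol
selectivity = 0.5556/(0.5556+0.06964) × 100 = 88.86 %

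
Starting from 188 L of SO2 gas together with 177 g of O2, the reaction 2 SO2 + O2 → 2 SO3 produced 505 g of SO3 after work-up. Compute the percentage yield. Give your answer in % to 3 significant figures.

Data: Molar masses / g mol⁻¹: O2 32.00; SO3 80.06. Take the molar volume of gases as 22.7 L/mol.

76.2 %

n(SO2) = 188.0 / 22.7 = 8.282 mol
n(O2) = 177.0 / 32.00 = 5.531 mol
n/ν → SO2: 4.141, O2: 5.531; SO2 is limiting.
theoretical n(SO3) = (2/2) × 8.282 = 8.282 mol → 663.1 g
% yield = 505 / 663.1 × 100 = 76.16 %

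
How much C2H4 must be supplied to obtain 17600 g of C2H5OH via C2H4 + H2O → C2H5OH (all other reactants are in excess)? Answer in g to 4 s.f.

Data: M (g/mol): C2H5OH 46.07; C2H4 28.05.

10720 g

n(C2H5OH) = 17600 / 46.07 = 382.0 mol
n(C2H4) = (1/1) × 382.0 = 382.0 mol
mass = 382.0 × 28.05 = 10720 g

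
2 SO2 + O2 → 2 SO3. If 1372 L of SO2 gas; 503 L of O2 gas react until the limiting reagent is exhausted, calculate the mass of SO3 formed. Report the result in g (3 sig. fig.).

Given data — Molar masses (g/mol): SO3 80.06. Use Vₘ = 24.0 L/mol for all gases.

n(SO2) = 1372 / 24.0 = 57.17 mol
n(O2) = 503.0 / 24.0 = 20.96 mol
n/ν for SO2 = 57.17/2 = 28.59
n/ν for O2 = 20.96/1 = 20.96
Smallest n/ν is O2 → limiting reagent.
n(SO3) = (2/1) × 20.96 = 41.92 mol
mass = 41.92 × 80.06 = 3356 g

3360 g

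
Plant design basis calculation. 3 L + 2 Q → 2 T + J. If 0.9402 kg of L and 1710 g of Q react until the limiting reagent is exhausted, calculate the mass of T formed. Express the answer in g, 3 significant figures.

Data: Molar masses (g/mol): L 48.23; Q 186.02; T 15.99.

n(L) = 0.9402×1000 / 48.23 = 19.49 mol
n(Q) = 1710 / 186.02 = 9.193 mol
n/ν for L = 19.49/3 = 6.497
n/ν for Q = 9.193/2 = 4.597
Smallest n/ν is Q → limiting reagent.
n(T) = (2/2) × 9.193 = 9.193 mol
mass = 9.193 × 15.99 = 147.0 g

147 g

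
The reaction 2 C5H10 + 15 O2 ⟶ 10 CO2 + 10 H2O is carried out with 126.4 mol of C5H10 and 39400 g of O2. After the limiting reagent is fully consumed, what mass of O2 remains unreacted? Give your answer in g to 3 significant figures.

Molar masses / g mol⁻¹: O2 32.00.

n(C5H10) = 126.4 mol
n(O2) = 39400 / 32.00 = 1231 mol
n/ν for C5H10 = 126.4/2 = 63.20
n/ν for O2 = 1231/15 = 82.07
Smallest n/ν is C5H10 → limiting reagent.
O2 consumed = (15/2) × 126.4 = 948.0 mol
O2 remaining = 1231 − 948.0 = 283.0 mol
mass = 283.0 × 32.00 = 9056 g

9060 g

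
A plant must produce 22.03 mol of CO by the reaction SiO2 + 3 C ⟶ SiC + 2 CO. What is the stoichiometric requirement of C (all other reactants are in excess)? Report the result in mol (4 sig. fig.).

33.05 mol

n(CO) = 22.03 mol
n(C) = (3/2) × 22.03 = 33.05 mol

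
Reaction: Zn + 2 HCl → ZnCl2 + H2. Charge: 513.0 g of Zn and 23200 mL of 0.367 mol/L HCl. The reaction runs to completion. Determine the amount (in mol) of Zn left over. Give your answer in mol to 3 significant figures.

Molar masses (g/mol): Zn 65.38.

n(Zn) = 513.0 / 65.38 = 7.846 mol
n(HCl) = 0.367 × 23200/1000 = 8.514 mol
n/ν for Zn = 7.846/1 = 7.846
n/ν for HCl = 8.514/2 = 4.257
Smallest n/ν is HCl → limiting reagent.
Zn consumed = (1/2) × 8.514 = 4.257 mol
Zn remaining = 7.846 − 4.257 = 3.589 mol

3.59 mol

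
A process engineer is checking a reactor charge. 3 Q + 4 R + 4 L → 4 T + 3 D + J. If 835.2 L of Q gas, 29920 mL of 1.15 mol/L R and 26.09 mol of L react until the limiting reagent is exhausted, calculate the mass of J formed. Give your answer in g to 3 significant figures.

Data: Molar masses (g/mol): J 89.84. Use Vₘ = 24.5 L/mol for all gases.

586 g

n(Q) = 835.2 / 24.5 = 34.09 mol
n(R) = 1.15 × 29920/1000 = 34.41 mol
n(L) = 26.09 mol
n/ν → Q: 11.36, R: 8.603, L: 6.523; L is limiting.
n(J) = (1/4) × 26.09 = 6.523 mol
mass = 6.523 × 89.84 = 586.0 g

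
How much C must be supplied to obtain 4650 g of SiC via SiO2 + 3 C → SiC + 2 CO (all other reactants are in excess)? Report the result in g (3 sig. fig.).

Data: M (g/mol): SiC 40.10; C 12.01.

4180 g

n(SiC) = 4650 / 40.10 = 116.0 mol
n(C) = (3/1) × 116.0 = 348.0 mol
mass = 348.0 × 12.01 = 4179 g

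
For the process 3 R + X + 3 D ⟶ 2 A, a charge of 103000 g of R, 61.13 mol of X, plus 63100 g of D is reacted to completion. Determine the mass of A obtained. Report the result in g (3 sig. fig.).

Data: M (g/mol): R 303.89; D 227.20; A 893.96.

n(R) = 103000 / 303.89 = 338.9 mol
n(X) = 61.13 mol
n(D) = 63100 / 227.20 = 277.7 mol
n/ν → R: 113.0, X: 61.13, D: 92.57; X is limiting.
n(A) = (2/1) × 61.13 = 122.3 mol
mass = 122.3 × 893.96 = 109300 g

109000 g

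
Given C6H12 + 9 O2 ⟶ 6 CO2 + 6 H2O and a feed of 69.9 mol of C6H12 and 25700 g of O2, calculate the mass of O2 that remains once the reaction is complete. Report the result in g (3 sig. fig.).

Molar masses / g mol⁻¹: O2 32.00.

n(C6H12) = 69.90 mol
n(O2) = 25700 / 32.00 = 803.1 mol
n/ν → C6H12: 69.90, O2: 89.23; C6H12 is limiting.
O2 consumed = (9/1) × 69.90 = 629.1 mol
O2 remaining = 803.1 − 629.1 = 174.0 mol
mass = 174.0 × 32.00 = 5568 g

5570 g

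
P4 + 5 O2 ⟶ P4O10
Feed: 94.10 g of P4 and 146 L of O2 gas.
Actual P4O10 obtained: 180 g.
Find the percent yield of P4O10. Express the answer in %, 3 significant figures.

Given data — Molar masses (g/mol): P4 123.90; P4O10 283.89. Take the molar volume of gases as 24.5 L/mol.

83.5 %

n(P4) = 94.10 / 123.90 = 0.7595 mol
n(O2) = 146.0 / 24.5 = 5.959 mol
n/ν for P4 = 0.7595/1 = 0.7595
n/ν for O2 = 5.959/5 = 1.192
Smallest n/ν is P4 → limiting reagent.
theoretical n(P4O10) = (1/1) × 0.7595 = 0.7595 mol → 215.6 g
% yield = 180 / 215.6 × 100 = 83.49 %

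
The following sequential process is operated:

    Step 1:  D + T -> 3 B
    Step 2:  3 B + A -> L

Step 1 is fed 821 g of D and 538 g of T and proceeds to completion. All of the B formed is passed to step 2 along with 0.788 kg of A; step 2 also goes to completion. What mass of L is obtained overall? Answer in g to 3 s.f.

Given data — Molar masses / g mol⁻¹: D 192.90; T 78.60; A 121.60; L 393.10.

Step 1:
n(D) = 821.0 / 192.90 = 4.256 mol
n(T) = 538.0 / 78.60 = 6.845 mol
n/ν for D = 4.256/1 = 4.256
n/ν for T = 6.845/1 = 6.845
Smallest n/ν is D → limiting reagent.
n(B) produced = (3/1) × 4.256 = 12.77 mol
Step 2:
n(B) available = 12.77 mol
n(A) = 0.7880×1000 / 121.60 = 6.480 mol
n/ν for B = 12.77/3 = 4.257
n/ν for A = 6.480/1 = 6.480
Smallest n/ν is B → limiting reagent.
n(L) = (1/3) × 12.77 = 4.257 mol
mass = 4.257 × 393.10 = 1673 g

1670 g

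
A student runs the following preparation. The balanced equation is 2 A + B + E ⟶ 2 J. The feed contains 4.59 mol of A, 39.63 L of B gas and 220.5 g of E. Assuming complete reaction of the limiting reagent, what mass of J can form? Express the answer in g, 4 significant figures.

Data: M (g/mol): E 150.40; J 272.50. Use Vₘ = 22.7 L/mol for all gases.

n(A) = 4.590 mol
n(B) = 39.63 / 22.7 = 1.746 mol
n(E) = 220.5 / 150.40 = 1.466 mol
n/ν → A: 2.295, B: 1.746, E: 1.466; E is limiting.
n(J) = (2/1) × 1.466 = 2.932 mol
mass = 2.932 × 272.50 = 799.0 g

799.0 g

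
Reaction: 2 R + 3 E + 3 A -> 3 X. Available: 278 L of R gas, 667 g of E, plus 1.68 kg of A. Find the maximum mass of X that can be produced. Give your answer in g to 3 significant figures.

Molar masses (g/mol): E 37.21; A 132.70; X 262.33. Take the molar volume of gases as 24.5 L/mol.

3320 g

n(R) = 278.0 / 24.5 = 11.35 mol
n(E) = 667.0 / 37.21 = 17.93 mol
n(A) = 1.680×1000 / 132.70 = 12.66 mol
n/ν for R = 11.35/2 = 5.675
n/ν for E = 17.93/3 = 5.977
n/ν for A = 12.66/3 = 4.220
Smallest n/ν is A → limiting reagent.
n(X) = (3/3) × 12.66 = 12.66 mol
mass = 12.66 × 262.33 = 3321 g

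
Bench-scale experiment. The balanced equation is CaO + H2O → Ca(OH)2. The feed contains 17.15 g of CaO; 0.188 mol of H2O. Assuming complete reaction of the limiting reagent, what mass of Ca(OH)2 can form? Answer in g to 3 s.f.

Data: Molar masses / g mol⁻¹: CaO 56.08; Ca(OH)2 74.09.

n(CaO) = 17.15 / 56.08 = 0.3058 mol
n(H2O) = 0.1880 mol
n/ν for CaO = 0.3058/1 = 0.3058
n/ν for H2O = 0.1880/1 = 0.1880
Smallest n/ν is H2O → limiting reagent.
n(Ca(OH)2) = (1/1) × 0.1880 = 0.1880 mol
mass = 0.1880 × 74.09 = 13.93 g

13.9 g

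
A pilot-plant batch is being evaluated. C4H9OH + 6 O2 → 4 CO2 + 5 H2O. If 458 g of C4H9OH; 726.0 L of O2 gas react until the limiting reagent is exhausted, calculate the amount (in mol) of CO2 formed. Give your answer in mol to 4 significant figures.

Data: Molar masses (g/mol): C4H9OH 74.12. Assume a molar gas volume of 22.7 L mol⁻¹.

n(C4H9OH) = 458.0 / 74.12 = 6.179 mol
n(O2) = 726.0 / 22.7 = 31.98 mol
n/ν for C4H9OH = 6.179/1 = 6.179
n/ν for O2 = 31.98/6 = 5.330
Smallest n/ν is O2 → limiting reagent.
n(CO2) = (4/6) × 31.98 = 21.32 mol

21.32 mol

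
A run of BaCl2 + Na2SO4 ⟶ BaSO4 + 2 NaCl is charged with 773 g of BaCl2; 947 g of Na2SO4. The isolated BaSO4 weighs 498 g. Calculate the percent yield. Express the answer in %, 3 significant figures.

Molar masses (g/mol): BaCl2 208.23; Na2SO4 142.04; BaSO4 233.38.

n(BaCl2) = 773.0 / 208.23 = 3.712 mol
n(Na2SO4) = 947.0 / 142.04 = 6.667 mol
n/ν for BaCl2 = 3.712/1 = 3.712
n/ν for Na2SO4 = 6.667/1 = 6.667
Smallest n/ν is BaCl2 → limiting reagent.
theoretical n(BaSO4) = (1/1) × 3.712 = 3.712 mol → 866.3 g
% yield = 498 / 866.3 × 100 = 57.49 %

57.5 %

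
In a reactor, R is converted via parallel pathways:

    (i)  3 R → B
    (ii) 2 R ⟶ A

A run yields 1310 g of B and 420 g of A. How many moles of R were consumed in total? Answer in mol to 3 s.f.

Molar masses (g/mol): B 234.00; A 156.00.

22.2 mol

n(B) = 1310 / 234.00 = 5.598 mol
n(A) = 420 / 156.00 = 2.692 mol
n(R) via (i) = (3/1)×5.598 = 16.79 mol
n(R) via (ii) = (2/1)×2.692 = 5.384 mol
total n(R) = 16.79 + 5.384 = 22.17 mol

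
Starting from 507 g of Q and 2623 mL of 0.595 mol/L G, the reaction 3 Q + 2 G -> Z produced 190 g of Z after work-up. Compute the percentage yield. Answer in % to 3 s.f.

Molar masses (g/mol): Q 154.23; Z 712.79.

34.2 %

n(Q) = 507.0 / 154.23 = 3.287 mol
n(G) = 0.595 × 2623/1000 = 1.561 mol
n/ν for Q = 3.287/3 = 1.096
n/ν for G = 1.561/2 = 0.7805
Smallest n/ν is G → limiting reagent.
theoretical n(Z) = (1/2) × 1.561 = 0.7805 mol → 556.3 g
% yield = 190 / 556.3 × 100 = 34.15 %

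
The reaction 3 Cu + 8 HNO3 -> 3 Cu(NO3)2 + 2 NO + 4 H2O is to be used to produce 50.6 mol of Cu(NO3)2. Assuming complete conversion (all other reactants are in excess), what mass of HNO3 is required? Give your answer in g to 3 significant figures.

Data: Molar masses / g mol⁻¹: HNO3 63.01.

n(Cu(NO3)2) = 50.60 mol
n(HNO3) = (8/3) × 50.60 = 134.9 mol
mass = 134.9 × 63.01 = 8500 g

8500 g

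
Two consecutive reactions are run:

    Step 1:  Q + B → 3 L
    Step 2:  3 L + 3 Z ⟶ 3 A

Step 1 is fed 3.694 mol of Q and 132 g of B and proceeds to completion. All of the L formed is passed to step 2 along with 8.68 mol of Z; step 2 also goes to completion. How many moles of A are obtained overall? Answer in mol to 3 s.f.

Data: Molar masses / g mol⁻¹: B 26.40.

8.68 mol

Step 1:
n(Q) = 3.694 mol
n(B) = 132.0 / 26.40 = 5.000 mol
n/ν for Q = 3.694/1 = 3.694
n/ν for B = 5.000/1 = 5.000
Smallest n/ν is Q → limiting reagent.
n(L) produced = (3/1) × 3.694 = 11.08 mol
Step 2:
n(L) available = 11.08 mol
n(Z) = 8.680 mol
n/ν for L = 11.08/3 = 3.693
n/ν for Z = 8.680/3 = 2.893
Smallest n/ν is Z → limiting reagent.
n(A) = (3/3) × 8.680 = 8.680 mol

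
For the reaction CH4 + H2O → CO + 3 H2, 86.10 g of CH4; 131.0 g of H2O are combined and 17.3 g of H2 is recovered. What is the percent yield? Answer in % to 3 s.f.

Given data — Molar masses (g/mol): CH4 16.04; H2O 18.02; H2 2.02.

53.2 %

n(CH4) = 86.10 / 16.04 = 5.368 mol
n(H2O) = 131.0 / 18.02 = 7.270 mol
n/ν for CH4 = 5.368/1 = 5.368
n/ν for H2O = 7.270/1 = 7.270
Smallest n/ν is CH4 → limiting reagent.
theoretical n(H2) = (3/1) × 5.368 = 16.10 mol → 32.52 g
% yield = 17.3 / 32.52 × 100 = 53.20 %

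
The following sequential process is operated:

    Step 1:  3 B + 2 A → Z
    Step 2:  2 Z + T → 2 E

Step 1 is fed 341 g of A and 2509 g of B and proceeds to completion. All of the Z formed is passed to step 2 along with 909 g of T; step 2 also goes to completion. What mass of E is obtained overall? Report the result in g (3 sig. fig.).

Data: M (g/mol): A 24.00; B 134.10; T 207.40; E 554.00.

Step 1:
n(A) = 341.0 / 24.00 = 14.21 mol
n(B) = 2509 / 134.10 = 18.71 mol
n/ν for A = 14.21/2 = 7.105
n/ν for B = 18.71/3 = 6.237
Smallest n/ν is B → limiting reagent.
n(Z) produced = (1/3) × 18.71 = 6.237 mol
Step 2:
n(Z) available = 6.237 mol
n(T) = 909.0 / 207.40 = 4.383 mol
n/ν for Z = 6.237/2 = 3.119
n/ν for T = 4.383/1 = 4.383
Smallest n/ν is Z → limiting reagent.
n(E) = (2/2) × 6.237 = 6.237 mol
mass = 6.237 × 554.00 = 3455 g

3460 g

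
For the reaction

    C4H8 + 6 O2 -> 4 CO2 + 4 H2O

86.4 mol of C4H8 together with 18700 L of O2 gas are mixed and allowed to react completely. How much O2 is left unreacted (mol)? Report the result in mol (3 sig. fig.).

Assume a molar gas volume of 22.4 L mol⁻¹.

n(C4H8) = 86.40 mol
n(O2) = 18700 / 22.4 = 834.8 mol
n/ν for C4H8 = 86.40/1 = 86.40
n/ν for O2 = 834.8/6 = 139.1
Smallest n/ν is C4H8 → limiting reagent.
O2 consumed = (6/1) × 86.40 = 518.4 mol
O2 remaining = 834.8 − 518.4 = 316.4 mol

316 mol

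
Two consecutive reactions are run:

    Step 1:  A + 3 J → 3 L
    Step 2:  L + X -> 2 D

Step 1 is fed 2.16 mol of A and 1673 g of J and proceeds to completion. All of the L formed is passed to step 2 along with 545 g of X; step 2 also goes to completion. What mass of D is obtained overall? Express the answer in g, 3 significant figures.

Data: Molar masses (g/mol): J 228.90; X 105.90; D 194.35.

Step 1:
n(A) = 2.160 mol
n(J) = 1673 / 228.90 = 7.309 mol
n/ν for A = 2.160/1 = 2.160
n/ν for J = 7.309/3 = 2.436
Smallest n/ν is A → limiting reagent.
n(L) produced = (3/1) × 2.160 = 6.480 mol
Step 2:
n(L) available = 6.480 mol
n(X) = 545.0 / 105.90 = 5.146 mol
n/ν for L = 6.480/1 = 6.480
n/ν for X = 5.146/1 = 5.146
Smallest n/ν is X → limiting reagent.
n(D) = (2/1) × 5.146 = 10.29 mol
mass = 10.29 × 194.35 = 2000 g

2000 g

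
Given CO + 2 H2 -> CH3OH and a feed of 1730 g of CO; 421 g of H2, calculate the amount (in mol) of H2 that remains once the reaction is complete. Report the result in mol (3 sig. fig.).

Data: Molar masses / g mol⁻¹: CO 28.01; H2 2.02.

n(CO) = 1730 / 28.01 = 61.76 mol
n(H2) = 421.0 / 2.02 = 208.4 mol
n/ν for CO = 61.76/1 = 61.76
n/ν for H2 = 208.4/2 = 104.2
Smallest n/ν is CO → limiting reagent.
H2 consumed = (2/1) × 61.76 = 123.5 mol
H2 remaining = 208.4 − 123.5 = 84.90 mol

84.9 mol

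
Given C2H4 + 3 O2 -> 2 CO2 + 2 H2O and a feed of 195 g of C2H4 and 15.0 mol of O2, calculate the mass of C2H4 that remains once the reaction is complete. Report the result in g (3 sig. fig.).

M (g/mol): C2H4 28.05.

n(C2H4) = 195.0 / 28.05 = 6.952 mol
n(O2) = 15.00 mol
n/ν for C2H4 = 6.952/1 = 6.952
n/ν for O2 = 15.00/3 = 5.000
Smallest n/ν is O2 → limiting reagent.
C2H4 consumed = (1/3) × 15.00 = 5.000 mol
C2H4 remaining = 6.952 − 5.000 = 1.952 mol
mass = 1.952 × 28.05 = 54.75 g

54.8 g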